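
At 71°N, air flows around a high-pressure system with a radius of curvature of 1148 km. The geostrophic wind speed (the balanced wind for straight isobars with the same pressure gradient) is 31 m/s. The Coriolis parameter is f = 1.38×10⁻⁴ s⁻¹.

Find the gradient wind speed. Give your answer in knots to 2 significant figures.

Around a high, pressure-gradient force acts outward with centrifugal, so Coriolis balances both:
fV = (1/ρ)|∂P/∂n| + V²/R  →  V² − fR·V + fR·V_g = 0
With fR = 1.38×10⁻⁴ × 1148×10³ m = 158 m/s:
V = [fR − √((fR)² − 4 fR V_g)]/2 = [158 − √(158² − 4×158×31)]/2 = 42.3 m/s
Supergeostrophic (V > V_g = 31 m/s), as expected around a high.
Converting: 42.3 m/s × 1.944 = 82 knots

82 knots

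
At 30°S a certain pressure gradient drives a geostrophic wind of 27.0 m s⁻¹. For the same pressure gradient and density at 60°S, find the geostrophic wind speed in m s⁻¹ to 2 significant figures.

16 m s⁻¹

With the same pressure gradient and density, V_g ∝ 1/f ∝ 1/sin φ.
V₂ = V₁ · sin φ₁ / sin φ₂ = 27.0 × sin 30° / sin 60°
V₂ = 27.0 × 0.5000/0.8660 = 16 m s⁻¹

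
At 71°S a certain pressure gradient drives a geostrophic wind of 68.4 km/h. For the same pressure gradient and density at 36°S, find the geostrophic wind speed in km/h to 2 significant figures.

110 km/h

With the same pressure gradient and density, V_g ∝ 1/f ∝ 1/sin φ.
V₂ = V₁ · sin φ₁ / sin φ₂ = 68.4 × sin 71° / sin 36°
V₂ = 68.4 × 0.9455/0.5878 = 110 km/h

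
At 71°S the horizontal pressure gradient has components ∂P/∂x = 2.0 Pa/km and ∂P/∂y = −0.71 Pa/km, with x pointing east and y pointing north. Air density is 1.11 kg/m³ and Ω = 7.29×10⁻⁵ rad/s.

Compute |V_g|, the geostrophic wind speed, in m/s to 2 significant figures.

Coriolis parameter at 71°S:
f = 2Ω sin φ = 2 × 7.29×10⁻⁵ × sin 71° = 1.38×10⁻⁴ s⁻¹
In the Southern Hemisphere f is negative: f = −1.38×10⁻⁴ s⁻¹.
Component geostrophic relations (x east, y north):
u_g = −(1/(fρ)) ∂P/∂y,  v_g = (1/(fρ)) ∂P/∂x
u_g = −(−0.71×10⁻³)/(−1.38×10⁻⁴ × 1.11) = −4.64 m/s;  v_g = (2.0×10⁻³)/(−1.38×10⁻⁴ × 1.11) = −13.1 m/s
|V_g| = √(u_g² + v_g²) = 13.9 m/s

14 m/s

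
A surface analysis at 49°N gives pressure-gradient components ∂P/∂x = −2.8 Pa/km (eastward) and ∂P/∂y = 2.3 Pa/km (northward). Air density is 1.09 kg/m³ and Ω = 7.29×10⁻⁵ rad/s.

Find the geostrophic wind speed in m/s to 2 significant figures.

30 m/s

Coriolis parameter at 49°N:
f = 2Ω sin φ = 2 × 7.29×10⁻⁵ × sin 49° = 1.10×10⁻⁴ s⁻¹
Component geostrophic relations (x east, y north):
u_g = −(1/(fρ)) ∂P/∂y,  v_g = (1/(fρ)) ∂P/∂x
u_g = −(2.3×10⁻³)/(1.10×10⁻⁴ × 1.09) = −19.2 m/s;  v_g = (−2.8×10⁻³)/(1.10×10⁻⁴ × 1.09) = −23.3 m/s
|V_g| = √(u_g² + v_g²) = 30.2 m/s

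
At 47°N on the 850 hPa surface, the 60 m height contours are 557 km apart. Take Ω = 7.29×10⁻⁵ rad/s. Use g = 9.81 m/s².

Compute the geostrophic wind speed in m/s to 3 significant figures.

Coriolis parameter at 47°N:
f = 2Ω sin φ = 2 × 7.29×10⁻⁵ × sin 47° = 1.07×10⁻⁴ s⁻¹
Height gradient: |∂Z/∂n| = 60 m / 557000 m = 1.08×10⁻⁴
On a pressure surface, geostrophic balance gives V_g = (g/f)|∂Z/∂n|:
V_g = 9.81 × 1.08×10⁻⁴ / 1.07×10⁻⁴ = 9.91 m/s

9.91 m/s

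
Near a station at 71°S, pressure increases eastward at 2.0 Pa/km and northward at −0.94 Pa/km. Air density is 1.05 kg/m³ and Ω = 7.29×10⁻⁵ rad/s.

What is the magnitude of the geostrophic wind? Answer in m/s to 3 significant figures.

15.3 m/s

Coriolis parameter at 71°S:
f = 2Ω sin φ = 2 × 7.29×10⁻⁵ × sin 71° = 1.38×10⁻⁴ s⁻¹
In the Southern Hemisphere f is negative: f = −1.38×10⁻⁴ s⁻¹.
Component geostrophic relations (x east, y north):
u_g = −(1/(fρ)) ∂P/∂y,  v_g = (1/(fρ)) ∂P/∂x
u_g = −(−0.94×10⁻³)/(−1.38×10⁻⁴ × 1.05) = −6.49 m/s;  v_g = (2.0×10⁻³)/(−1.38×10⁻⁴ × 1.05) = −13.8 m/s
|V_g| = √(u_g² + v_g²) = 15.3 m/s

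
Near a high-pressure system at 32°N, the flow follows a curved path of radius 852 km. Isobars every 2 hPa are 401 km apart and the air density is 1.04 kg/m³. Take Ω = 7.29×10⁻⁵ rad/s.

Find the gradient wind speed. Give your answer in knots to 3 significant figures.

Coriolis parameter at 32°N:
f = 2Ω sin φ = 2 × 7.29×10⁻⁵ × sin 32° = 7.73×10⁻⁵ s⁻¹
Pressure gradient: |∂P/∂n| = 200 Pa / 401000 m = 4.99×10⁻⁴ Pa/m
Geostrophic speed: V_g = |∂P/∂n|/(fρ) = 4.99×10⁻⁴/(7.73×10⁻⁵ × 1.04) = 6.21 m/s
Around a high, pressure-gradient force acts outward with centrifugal, so Coriolis balances both:
fV = (1/ρ)|∂P/∂n| + V²/R  →  V² − fR·V + fR·V_g = 0
With fR = 7.73×10⁻⁵ × 852×10³ m = 65.8 m/s:
V = [fR − √((fR)² − 4 fR V_g)]/2 = [65.8 − √(65.8² − 4×65.8×6.21)]/2 = 6.94 m/s
Supergeostrophic (V > V_g = 6.21 m/s), as expected around a high.
Converting: 6.94 m/s × 1.944 = 13.5 knots

13.5 knots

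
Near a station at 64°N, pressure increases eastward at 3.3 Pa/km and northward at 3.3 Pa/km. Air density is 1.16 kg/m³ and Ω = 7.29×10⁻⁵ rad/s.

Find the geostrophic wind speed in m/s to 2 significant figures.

31 m/s

Coriolis parameter at 64°N:
f = 2Ω sin φ = 2 × 7.29×10⁻⁵ × sin 64° = 1.31×10⁻⁴ s⁻¹
Component geostrophic relations (x east, y north):
u_g = −(1/(fρ)) ∂P/∂y,  v_g = (1/(fρ)) ∂P/∂x
u_g = −(3.3×10⁻³)/(1.31×10⁻⁴ × 1.16) = −21.7 m/s;  v_g = (3.3×10⁻³)/(1.31×10⁻⁴ × 1.16) = 21.7 m/s
|V_g| = √(u_g² + v_g²) = 30.7 m/s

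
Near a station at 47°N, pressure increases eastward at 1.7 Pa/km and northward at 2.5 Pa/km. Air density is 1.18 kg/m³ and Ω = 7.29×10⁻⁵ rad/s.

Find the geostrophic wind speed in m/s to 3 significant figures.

24.0 m/s

Coriolis parameter at 47°N:
f = 2Ω sin φ = 2 × 7.29×10⁻⁵ × sin 47° = 1.07×10⁻⁴ s⁻¹
Component geostrophic relations (x east, y north):
u_g = −(1/(fρ)) ∂P/∂y,  v_g = (1/(fρ)) ∂P/∂x
u_g = −(2.5×10⁻³)/(1.07×10⁻⁴ × 1.18) = −19.9 m/s;  v_g = (1.7×10⁻³)/(1.07×10⁻⁴ × 1.18) = 13.5 m/s
|V_g| = √(u_g² + v_g²) = 24.0 m/s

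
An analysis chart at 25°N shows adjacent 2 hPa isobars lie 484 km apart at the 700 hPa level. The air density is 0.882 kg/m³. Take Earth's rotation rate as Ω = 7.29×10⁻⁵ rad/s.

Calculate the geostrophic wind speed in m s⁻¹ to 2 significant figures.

Coriolis parameter at 25°N:
f = 2Ω sin φ = 2 × 7.29×10⁻⁵ × sin 25° = 6.16×10⁻⁵ s⁻¹
Pressure gradient: |∂P/∂n| = 200 Pa / 484000 m = 4.13×10⁻⁴ Pa/m
Geostrophic balance (pressure-gradient force = Coriolis force):
V_g = (1/(fρ)) |∂P/∂n| = 4.13×10⁻⁴ / (6.16×10⁻⁵ × 0.882) = 7.60 m/s

7.6 m s⁻¹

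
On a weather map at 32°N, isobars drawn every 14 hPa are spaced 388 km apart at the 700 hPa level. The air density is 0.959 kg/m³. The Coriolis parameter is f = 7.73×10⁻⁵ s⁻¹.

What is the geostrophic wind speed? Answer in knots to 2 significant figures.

95 knots

Pressure gradient: |∂P/∂n| = 1400 Pa / 388000 m = 3.61×10⁻³ Pa/m
Geostrophic balance (pressure-gradient force = Coriolis force):
V_g = (1/(fρ)) |∂P/∂n| = 3.61×10⁻³ / (7.73×10⁻⁵ × 0.959) = 48.7 m/s
Converting: 48.7 m/s × 1.944 = 95 knots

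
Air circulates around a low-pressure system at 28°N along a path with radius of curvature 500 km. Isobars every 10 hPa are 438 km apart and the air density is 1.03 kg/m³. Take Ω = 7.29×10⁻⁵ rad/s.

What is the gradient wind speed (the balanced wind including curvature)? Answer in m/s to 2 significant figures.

Coriolis parameter at 28°N:
f = 2Ω sin φ = 2 × 7.29×10⁻⁵ × sin 28° = 6.84×10⁻⁵ s⁻¹
Pressure gradient: |∂P/∂n| = 1000 Pa / 438000 m = 2.28×10⁻³ Pa/m
Geostrophic speed: V_g = |∂P/∂n|/(fρ) = 2.28×10⁻³/(6.84×10⁻⁵ × 1.03) = 32.4 m/s
Around a low, centrifugal force acts outward with Coriolis, so pressure-gradient force balances both:
(1/ρ)|∂P/∂n| = fV + V²/R  →  V² + fR·V − fR·V_g = 0
With fR = 6.84×10⁻⁵ × 500×10³ m = 34.2 m/s:
V = [−fR + √((fR)² + 4 fR V_g)]/2 = [−34.2 + √(34.2² + 4×34.2×32.4)]/2 = 20.3 m/s
Subgeostrophic (V < V_g = 32.4 m/s), as expected around a low.

20 m/s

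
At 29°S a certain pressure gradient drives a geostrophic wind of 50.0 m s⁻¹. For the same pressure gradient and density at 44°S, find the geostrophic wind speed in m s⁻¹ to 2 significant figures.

35 m s⁻¹

With the same pressure gradient and density, V_g ∝ 1/f ∝ 1/sin φ.
V₂ = V₁ · sin φ₁ / sin φ₂ = 50.0 × sin 29° / sin 44°
V₂ = 50.0 × 0.4848/0.6947 = 35 m s⁻¹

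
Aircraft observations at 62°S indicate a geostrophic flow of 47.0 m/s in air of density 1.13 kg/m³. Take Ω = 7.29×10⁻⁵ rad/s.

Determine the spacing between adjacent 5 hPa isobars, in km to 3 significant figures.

73.1 km

Coriolis parameter at 62°S:
f = 2Ω sin φ = 2 × 7.29×10⁻⁵ × sin 62° = 1.29×10⁻⁴ s⁻¹
Geostrophic balance rearranged: |∂P/∂n| = f ρ V_g
|∂P/∂n| = 1.29×10⁻⁴ × 1.13 × 47.0 = 6.84×10⁻³ Pa/m
Isobar spacing: Δn = ΔP/|∂P/∂n| = 500 Pa / 6.84×10⁻³ Pa/m = 73131 m ≈ 73.1 km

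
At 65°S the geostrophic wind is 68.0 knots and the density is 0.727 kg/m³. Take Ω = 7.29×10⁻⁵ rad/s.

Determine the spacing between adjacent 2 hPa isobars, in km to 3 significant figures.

Coriolis parameter at 65°S:
f = 2Ω sin φ = 2 × 7.29×10⁻⁵ × sin 65° = 1.32×10⁻⁴ s⁻¹
Wind speed in SI: 68.0 knots = 35.0 m/s
Geostrophic balance rearranged: |∂P/∂n| = f ρ V_g
|∂P/∂n| = 1.32×10⁻⁴ × 0.727 × 35.0 = 3.36×10⁻³ Pa/m
Isobar spacing: Δn = ΔP/|∂P/∂n| = 200 Pa / 3.36×10⁻³ Pa/m = 59513 m ≈ 59.5 km

59.5 km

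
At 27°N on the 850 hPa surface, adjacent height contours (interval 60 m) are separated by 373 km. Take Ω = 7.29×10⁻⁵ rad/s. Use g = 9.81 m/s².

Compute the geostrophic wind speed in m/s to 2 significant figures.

Coriolis parameter at 27°N:
f = 2Ω sin φ = 2 × 7.29×10⁻⁵ × sin 27° = 6.62×10⁻⁵ s⁻¹
Height gradient: |∂Z/∂n| = 60 m / 373000 m = 1.61×10⁻⁴
On a pressure surface, geostrophic balance gives V_g = (g/f)|∂Z/∂n|:
V_g = 9.81 × 1.61×10⁻⁴ / 6.62×10⁻⁵ = 23.8 m/s

24 m/s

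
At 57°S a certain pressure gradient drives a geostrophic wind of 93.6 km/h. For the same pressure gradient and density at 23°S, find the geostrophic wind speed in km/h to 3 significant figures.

With the same pressure gradient and density, V_g ∝ 1/f ∝ 1/sin φ.
V₂ = V₁ · sin φ₁ / sin φ₂ = 93.6 × sin 57° / sin 23°
V₂ = 93.6 × 0.8387/0.3907 = 201 km/h

201 km/h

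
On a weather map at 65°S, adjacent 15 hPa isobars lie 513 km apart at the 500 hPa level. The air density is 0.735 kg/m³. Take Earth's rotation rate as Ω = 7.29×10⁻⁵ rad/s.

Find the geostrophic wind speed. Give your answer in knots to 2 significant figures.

Coriolis parameter at 65°S:
f = 2Ω sin φ = 2 × 7.29×10⁻⁵ × sin 65° = 1.32×10⁻⁴ s⁻¹
Pressure gradient: |∂P/∂n| = 1500 Pa / 513000 m = 2.92×10⁻³ Pa/m
Geostrophic balance (pressure-gradient force = Coriolis force):
V_g = (1/(fρ)) |∂P/∂n| = 2.92×10⁻³ / (1.32×10⁻⁴ × 0.735) = 30.1 m/s
Converting: 30.1 m/s × 1.944 = 59 knots

59 knots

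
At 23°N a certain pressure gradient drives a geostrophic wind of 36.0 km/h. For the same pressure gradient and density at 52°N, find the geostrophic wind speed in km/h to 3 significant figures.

17.9 km/h

With the same pressure gradient and density, V_g ∝ 1/f ∝ 1/sin φ.
V₂ = V₁ · sin φ₁ / sin φ₂ = 36.0 × sin 23° / sin 52°
V₂ = 36.0 × 0.3907/0.7880 = 17.9 km/h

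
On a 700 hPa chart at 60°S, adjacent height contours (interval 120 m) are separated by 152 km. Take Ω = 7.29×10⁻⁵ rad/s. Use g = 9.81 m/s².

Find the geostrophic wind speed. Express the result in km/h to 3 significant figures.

221 km/h

Coriolis parameter at 60°S:
f = 2Ω sin φ = 2 × 7.29×10⁻⁵ × sin 60° = 1.26×10⁻⁴ s⁻¹
Height gradient: |∂Z/∂n| = 120 m / 152000 m = 7.89×10⁻⁴
On a pressure surface, geostrophic balance gives V_g = (g/f)|∂Z/∂n|:
V_g = 9.81 × 7.89×10⁻⁴ / 1.26×10⁻⁴ = 61.3 m/s
Converting: 61.3 m/s × 3.6 = 221 km/h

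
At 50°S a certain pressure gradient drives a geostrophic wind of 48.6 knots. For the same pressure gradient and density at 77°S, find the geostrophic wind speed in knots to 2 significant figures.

With the same pressure gradient and density, V_g ∝ 1/f ∝ 1/sin φ.
V₂ = V₁ · sin φ₁ / sin φ₂ = 48.6 × sin 50° / sin 77°
V₂ = 48.6 × 0.7660/0.9744 = 38 knots

38 knots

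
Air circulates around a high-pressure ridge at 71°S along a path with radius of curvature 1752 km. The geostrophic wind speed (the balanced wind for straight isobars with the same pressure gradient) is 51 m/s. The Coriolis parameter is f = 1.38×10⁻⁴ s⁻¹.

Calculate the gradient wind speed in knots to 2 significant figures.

140 knots

Around a high, pressure-gradient force acts outward with centrifugal, so Coriolis balances both:
fV = (1/ρ)|∂P/∂n| + V²/R  →  V² − fR·V + fR·V_g = 0
With fR = 1.38×10⁻⁴ × 1752×10³ m = 242 m/s:
V = [fR − √((fR)² − 4 fR V_g)]/2 = [242 − √(242² − 4×242×51)]/2 = 73.1 m/s
Supergeostrophic (V > V_g = 51 m/s), as expected around a high.
Converting: 73.1 m/s × 1.944 = 140 knots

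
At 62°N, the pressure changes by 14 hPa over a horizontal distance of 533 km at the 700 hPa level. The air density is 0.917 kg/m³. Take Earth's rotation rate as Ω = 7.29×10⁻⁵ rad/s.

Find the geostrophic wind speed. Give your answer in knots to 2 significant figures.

Coriolis parameter at 62°N:
f = 2Ω sin φ = 2 × 7.29×10⁻⁵ × sin 62° = 1.29×10⁻⁴ s⁻¹
Pressure gradient: |∂P/∂n| = 1400 Pa / 533000 m = 2.63×10⁻³ Pa/m
Geostrophic balance (pressure-gradient force = Coriolis force):
V_g = (1/(fρ)) |∂P/∂n| = 2.63×10⁻³ / (1.29×10⁻⁴ × 0.917) = 22.3 m/s
Converting: 22.3 m/s × 1.944 = 43 knots

43 knots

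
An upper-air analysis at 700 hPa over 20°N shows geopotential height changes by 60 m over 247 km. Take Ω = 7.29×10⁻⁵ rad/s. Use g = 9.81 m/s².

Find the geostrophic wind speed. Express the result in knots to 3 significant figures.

Coriolis parameter at 20°N:
f = 2Ω sin φ = 2 × 7.29×10⁻⁵ × sin 20° = 4.99×10⁻⁵ s⁻¹
Height gradient: |∂Z/∂n| = 60 m / 247000 m = 2.43×10⁻⁴
On a pressure surface, geostrophic balance gives V_g = (g/f)|∂Z/∂n|:
V_g = 9.81 × 2.43×10⁻⁴ / 4.99×10⁻⁵ = 47.8 m/s
Converting: 47.8 m/s × 1.944 = 92.9 knots

92.9 knots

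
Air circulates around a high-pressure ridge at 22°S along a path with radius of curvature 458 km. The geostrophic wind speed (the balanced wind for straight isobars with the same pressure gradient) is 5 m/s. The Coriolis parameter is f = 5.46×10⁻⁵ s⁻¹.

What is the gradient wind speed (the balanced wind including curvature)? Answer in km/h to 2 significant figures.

Around a high, pressure-gradient force acts outward with centrifugal, so Coriolis balances both:
fV = (1/ρ)|∂P/∂n| + V²/R  →  V² − fR·V + fR·V_g = 0
With fR = 5.46×10⁻⁵ × 458×10³ m = 25.0 m/s:
V = [fR − √((fR)² − 4 fR V_g)]/2 = [25.0 − √(25.0² − 4×25.0×5)]/2 = 6.91 m/s
Supergeostrophic (V > V_g = 5 m/s), as expected around a high.
Converting: 6.91 m/s × 3.6 = 25 km/h

25 km/h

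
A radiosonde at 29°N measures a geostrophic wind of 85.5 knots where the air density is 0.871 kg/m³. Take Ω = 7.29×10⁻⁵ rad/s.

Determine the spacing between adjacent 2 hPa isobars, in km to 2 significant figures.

74 km

Coriolis parameter at 29°N:
f = 2Ω sin φ = 2 × 7.29×10⁻⁵ × sin 29° = 7.07×10⁻⁵ s⁻¹
Wind speed in SI: 85.5 knots = 44.0 m/s
Geostrophic balance rearranged: |∂P/∂n| = f ρ V_g
|∂P/∂n| = 7.07×10⁻⁵ × 0.871 × 44.0 = 2.71×10⁻³ Pa/m
Isobar spacing: Δn = ΔP/|∂P/∂n| = 200 Pa / 2.71×10⁻³ Pa/m = 73855 m ≈ 74 km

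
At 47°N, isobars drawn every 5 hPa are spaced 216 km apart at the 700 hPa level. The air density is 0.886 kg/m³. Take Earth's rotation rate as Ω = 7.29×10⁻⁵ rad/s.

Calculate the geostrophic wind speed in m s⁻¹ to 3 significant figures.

24.5 m s⁻¹

Coriolis parameter at 47°N:
f = 2Ω sin φ = 2 × 7.29×10⁻⁵ × sin 47° = 1.07×10⁻⁴ s⁻¹
Pressure gradient: |∂P/∂n| = 500 Pa / 216000 m = 2.31×10⁻³ Pa/m
Geostrophic balance (pressure-gradient force = Coriolis force):
V_g = (1/(fρ)) |∂P/∂n| = 2.31×10⁻³ / (1.07×10⁻⁴ × 0.886) = 24.5 m/s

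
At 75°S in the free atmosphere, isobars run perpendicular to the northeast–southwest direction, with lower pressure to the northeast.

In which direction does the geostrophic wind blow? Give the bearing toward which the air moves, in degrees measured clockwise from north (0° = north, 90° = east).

The pressure-gradient force points toward the northeast (bearing 045°).
Geostrophic balance: in the Southern Hemisphere the Coriolis force deflects motion to the left, so the geostrophic wind blows 90° to the left of the pressure-gradient force (low pressure on the right).
Rotating 045° by 90° counterclockwise gives 315° — the wind blows toward the northwest.

315°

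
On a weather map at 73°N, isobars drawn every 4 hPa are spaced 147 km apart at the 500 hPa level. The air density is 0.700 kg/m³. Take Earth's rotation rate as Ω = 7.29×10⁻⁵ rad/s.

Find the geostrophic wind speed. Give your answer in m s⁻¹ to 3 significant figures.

Coriolis parameter at 73°N:
f = 2Ω sin φ = 2 × 7.29×10⁻⁵ × sin 73° = 1.39×10⁻⁴ s⁻¹
Pressure gradient: |∂P/∂n| = 400 Pa / 147000 m = 2.72×10⁻³ Pa/m
Geostrophic balance (pressure-gradient force = Coriolis force):
V_g = (1/(fρ)) |∂P/∂n| = 2.72×10⁻³ / (1.39×10⁻⁴ × 0.700) = 27.9 m/s

27.9 m s⁻¹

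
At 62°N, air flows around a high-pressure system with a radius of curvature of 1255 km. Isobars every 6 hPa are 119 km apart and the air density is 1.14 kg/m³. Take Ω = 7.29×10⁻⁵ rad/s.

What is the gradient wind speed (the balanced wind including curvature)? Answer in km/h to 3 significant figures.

178 km/h

Coriolis parameter at 62°N:
f = 2Ω sin φ = 2 × 7.29×10⁻⁵ × sin 62° = 1.29×10⁻⁴ s⁻¹
Pressure gradient: |∂P/∂n| = 600 Pa / 119000 m = 5.04×10⁻³ Pa/m
Geostrophic speed: V_g = |∂P/∂n|/(fρ) = 5.04×10⁻³/(1.29×10⁻⁴ × 1.14) = 34.4 m/s
Around a high, pressure-gradient force acts outward with centrifugal, so Coriolis balances both:
fV = (1/ρ)|∂P/∂n| + V²/R  →  V² − fR·V + fR·V_g = 0
With fR = 1.29×10⁻⁴ × 1255×10³ m = 162 m/s:
V = [fR − √((fR)² − 4 fR V_g)]/2 = [162 − √(162² − 4×162×34.4)]/2 = 49.6 m/s
Supergeostrophic (V > V_g = 34.4 m/s), as expected around a high.
Converting: 49.6 m/s × 3.6 = 178 km/h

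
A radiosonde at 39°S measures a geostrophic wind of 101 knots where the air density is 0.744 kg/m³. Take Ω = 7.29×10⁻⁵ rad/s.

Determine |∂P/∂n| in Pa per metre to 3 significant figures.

Coriolis parameter at 39°S:
f = 2Ω sin φ = 2 × 7.29×10⁻⁵ × sin 39° = 9.18×10⁻⁵ s⁻¹
Wind speed in SI: 101 knots = 52.0 m/s
Geostrophic balance rearranged: |∂P/∂n| = f ρ V_g
|∂P/∂n| = 9.18×10⁻⁵ × 0.744 × 52.0 = 3.55×10⁻³ Pa/m

3.55×10⁻³ Pa/m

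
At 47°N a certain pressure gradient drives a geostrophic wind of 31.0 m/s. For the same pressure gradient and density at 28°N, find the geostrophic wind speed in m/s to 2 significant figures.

48 m/s

With the same pressure gradient and density, V_g ∝ 1/f ∝ 1/sin φ.
V₂ = V₁ · sin φ₁ / sin φ₂ = 31.0 × sin 47° / sin 28°
V₂ = 31.0 × 0.7314/0.4695 = 48 m/s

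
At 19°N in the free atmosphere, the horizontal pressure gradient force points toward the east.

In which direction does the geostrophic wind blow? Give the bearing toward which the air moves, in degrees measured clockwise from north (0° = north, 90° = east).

The pressure-gradient force points toward the east (bearing 090°).
Geostrophic balance: in the Northern Hemisphere the Coriolis force deflects motion to the right, so the geostrophic wind blows 90° to the right of the pressure-gradient force (low pressure on the left).
Rotating 090° by 90° clockwise gives 180° — the wind blows toward the south.

180°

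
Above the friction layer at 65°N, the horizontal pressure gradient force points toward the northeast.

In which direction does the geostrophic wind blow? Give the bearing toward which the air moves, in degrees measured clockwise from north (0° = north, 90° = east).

The pressure-gradient force points toward the northeast (bearing 045°).
Geostrophic balance: in the Northern Hemisphere the Coriolis force deflects motion to the right, so the geostrophic wind blows 90° to the right of the pressure-gradient force (low pressure on the left).
Rotating 045° by 90° clockwise gives 135° — the wind blows toward the southeast.

135°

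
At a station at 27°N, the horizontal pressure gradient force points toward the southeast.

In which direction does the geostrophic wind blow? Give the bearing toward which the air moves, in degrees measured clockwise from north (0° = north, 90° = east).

The pressure-gradient force points toward the southeast (bearing 135°).
Geostrophic balance: in the Northern Hemisphere the Coriolis force deflects motion to the right, so the geostrophic wind blows 90° to the right of the pressure-gradient force (low pressure on the left).
Rotating 135° by 90° clockwise gives 225° — the wind blows toward the southwest.

225°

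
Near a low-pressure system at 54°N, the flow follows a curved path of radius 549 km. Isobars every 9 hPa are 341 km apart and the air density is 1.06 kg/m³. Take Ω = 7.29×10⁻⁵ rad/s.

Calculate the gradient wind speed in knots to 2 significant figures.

33 knots

Coriolis parameter at 54°N:
f = 2Ω sin φ = 2 × 7.29×10⁻⁵ × sin 54° = 1.18×10⁻⁴ s⁻¹
Pressure gradient: |∂P/∂n| = 900 Pa / 341000 m = 2.64×10⁻³ Pa/m
Geostrophic speed: V_g = |∂P/∂n|/(fρ) = 2.64×10⁻³/(1.18×10⁻⁴ × 1.06) = 21.1 m/s
Around a low, centrifugal force acts outward with Coriolis, so pressure-gradient force balances both:
(1/ρ)|∂P/∂n| = fV + V²/R  →  V² + fR·V − fR·V_g = 0
With fR = 1.18×10⁻⁴ × 549×10³ m = 64.8 m/s:
V = [−fR + √((fR)² + 4 fR V_g)]/2 = [−64.8 + √(64.8² + 4×64.8×21.1)]/2 = 16.8 m/s
Subgeostrophic (V < V_g = 21.1 m/s), as expected around a low.
Converting: 16.8 m/s × 1.944 = 33 knots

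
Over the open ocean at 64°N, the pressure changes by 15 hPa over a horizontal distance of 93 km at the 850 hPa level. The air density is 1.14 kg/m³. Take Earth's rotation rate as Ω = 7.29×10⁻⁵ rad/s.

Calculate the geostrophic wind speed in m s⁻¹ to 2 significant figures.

Coriolis parameter at 64°N:
f = 2Ω sin φ = 2 × 7.29×10⁻⁵ × sin 64° = 1.31×10⁻⁴ s⁻¹
Pressure gradient: |∂P/∂n| = 1500 Pa / 93000 m = 1.61×10⁻² Pa/m
Geostrophic balance (pressure-gradient force = Coriolis force):
V_g = (1/(fρ)) |∂P/∂n| = 1.61×10⁻² / (1.31×10⁻⁴ × 1.14) = 108 m/s

110 m s⁻¹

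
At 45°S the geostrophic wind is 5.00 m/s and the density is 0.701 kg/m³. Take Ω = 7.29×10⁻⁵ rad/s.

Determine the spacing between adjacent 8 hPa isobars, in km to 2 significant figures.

Coriolis parameter at 45°S:
f = 2Ω sin φ = 2 × 7.29×10⁻⁵ × sin 45° = 1.03×10⁻⁴ s⁻¹
Geostrophic balance rearranged: |∂P/∂n| = f ρ V_g
|∂P/∂n| = 1.03×10⁻⁴ × 0.701 × 5.00 = 3.61×10⁻⁴ Pa/m
Isobar spacing: Δn = ΔP/|∂P/∂n| = 800 Pa / 3.61×10⁻⁴ Pa/m = 2213907 m ≈ 2200 km

2200 km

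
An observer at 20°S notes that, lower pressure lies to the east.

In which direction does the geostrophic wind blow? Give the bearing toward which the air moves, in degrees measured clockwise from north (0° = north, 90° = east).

000°

The pressure-gradient force points toward the east (bearing 090°).
Geostrophic balance: in the Southern Hemisphere the Coriolis force deflects motion to the left, so the geostrophic wind blows 90° to the left of the pressure-gradient force (low pressure on the right).
Rotating 090° by 90° counterclockwise gives 000° — the wind blows toward the north.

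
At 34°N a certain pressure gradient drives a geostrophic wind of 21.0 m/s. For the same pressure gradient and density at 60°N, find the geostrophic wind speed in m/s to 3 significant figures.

13.6 m/s

With the same pressure gradient and density, V_g ∝ 1/f ∝ 1/sin φ.
V₂ = V₁ · sin φ₁ / sin φ₂ = 21.0 × sin 34° / sin 60°
V₂ = 21.0 × 0.5592/0.8660 = 13.6 m/s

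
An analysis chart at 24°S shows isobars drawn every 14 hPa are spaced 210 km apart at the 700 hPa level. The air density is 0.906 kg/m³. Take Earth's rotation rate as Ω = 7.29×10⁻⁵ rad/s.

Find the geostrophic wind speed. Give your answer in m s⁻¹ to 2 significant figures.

120 m s⁻¹

Coriolis parameter at 24°S:
f = 2Ω sin φ = 2 × 7.29×10⁻⁵ × sin 24° = 5.93×10⁻⁵ s⁻¹
Pressure gradient: |∂P/∂n| = 1400 Pa / 210000 m = 6.67×10⁻³ Pa/m
Geostrophic balance (pressure-gradient force = Coriolis force):
V_g = (1/(fρ)) |∂P/∂n| = 6.67×10⁻³ / (5.93×10⁻⁵ × 0.906) = 124 m/s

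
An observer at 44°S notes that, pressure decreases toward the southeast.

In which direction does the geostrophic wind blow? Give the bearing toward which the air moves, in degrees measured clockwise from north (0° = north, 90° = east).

The pressure-gradient force points toward the southeast (bearing 135°).
Geostrophic balance: in the Southern Hemisphere the Coriolis force deflects motion to the left, so the geostrophic wind blows 90° to the left of the pressure-gradient force (low pressure on the right).
Rotating 135° by 90° counterclockwise gives 045° — the wind blows toward the northeast.

045°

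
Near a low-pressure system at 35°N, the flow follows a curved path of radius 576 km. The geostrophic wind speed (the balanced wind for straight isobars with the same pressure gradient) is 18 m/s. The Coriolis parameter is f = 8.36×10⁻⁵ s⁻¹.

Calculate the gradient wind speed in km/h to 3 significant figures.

50.2 km/h

Around a low, centrifugal force acts outward with Coriolis, so pressure-gradient force balances both:
(1/ρ)|∂P/∂n| = fV + V²/R  →  V² + fR·V − fR·V_g = 0
With fR = 8.36×10⁻⁵ × 576×10³ m = 48.2 m/s:
V = [−fR + √((fR)² + 4 fR V_g)]/2 = [−48.2 + √(48.2² + 4×48.2×18)]/2 = 14 m/s
Subgeostrophic (V < V_g = 18 m/s), as expected around a low.
Converting: 14 m/s × 3.6 = 50.2 km/h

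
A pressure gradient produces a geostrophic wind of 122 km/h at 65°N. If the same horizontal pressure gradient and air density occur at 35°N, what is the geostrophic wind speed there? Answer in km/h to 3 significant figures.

With the same pressure gradient and density, V_g ∝ 1/f ∝ 1/sin φ.
V₂ = V₁ · sin φ₁ / sin φ₂ = 122 × sin 65° / sin 35°
V₂ = 122 × 0.9063/0.5736 = 193 km/h

193 km/h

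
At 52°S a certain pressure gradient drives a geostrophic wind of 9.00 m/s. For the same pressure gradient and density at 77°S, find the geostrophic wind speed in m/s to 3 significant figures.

7.28 m/s

With the same pressure gradient and density, V_g ∝ 1/f ∝ 1/sin φ.
V₂ = V₁ · sin φ₁ / sin φ₂ = 9.00 × sin 52° / sin 77°
V₂ = 9.00 × 0.7880/0.9744 = 7.28 m/s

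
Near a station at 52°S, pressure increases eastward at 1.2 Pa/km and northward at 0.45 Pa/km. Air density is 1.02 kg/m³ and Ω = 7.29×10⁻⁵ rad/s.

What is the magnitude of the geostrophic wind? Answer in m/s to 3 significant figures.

Coriolis parameter at 52°S:
f = 2Ω sin φ = 2 × 7.29×10⁻⁵ × sin 52° = 1.15×10⁻⁴ s⁻¹
In the Southern Hemisphere f is negative: f = −1.15×10⁻⁴ s⁻¹.
Component geostrophic relations (x east, y north):
u_g = −(1/(fρ)) ∂P/∂y,  v_g = (1/(fρ)) ∂P/∂x
u_g = −(0.45×10⁻³)/(−1.15×10⁻⁴ × 1.02) = 3.84 m/s;  v_g = (1.2×10⁻³)/(−1.15×10⁻⁴ × 1.02) = −10.2 m/s
|V_g| = √(u_g² + v_g²) = 10.9 m/s

10.9 m/s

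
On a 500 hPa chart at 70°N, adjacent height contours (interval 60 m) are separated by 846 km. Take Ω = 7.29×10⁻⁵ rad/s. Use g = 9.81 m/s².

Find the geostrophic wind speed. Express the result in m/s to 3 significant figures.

Coriolis parameter at 70°N:
f = 2Ω sin φ = 2 × 7.29×10⁻⁵ × sin 70° = 1.37×10⁻⁴ s⁻¹
Height gradient: |∂Z/∂n| = 60 m / 846000 m = 7.09×10⁻⁵
On a pressure surface, geostrophic balance gives V_g = (g/f)|∂Z/∂n|:
V_g = 9.81 × 7.09×10⁻⁵ / 1.37×10⁻⁴ = 5.08 m/s

5.08 m/s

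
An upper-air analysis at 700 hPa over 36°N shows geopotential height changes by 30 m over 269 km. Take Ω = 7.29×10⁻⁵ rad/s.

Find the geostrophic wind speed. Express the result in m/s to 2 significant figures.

13 m/s

Coriolis parameter at 36°N:
f = 2Ω sin φ = 2 × 7.29×10⁻⁵ × sin 36° = 8.57×10⁻⁵ s⁻¹
Height gradient: |∂Z/∂n| = 30 m / 269000 m = 1.12×10⁻⁴
On a pressure surface, geostrophic balance gives V_g = (g/f)|∂Z/∂n|:
V_g = 9.81 × 1.12×10⁻⁴ / 8.57×10⁻⁵ = 12.8 m/s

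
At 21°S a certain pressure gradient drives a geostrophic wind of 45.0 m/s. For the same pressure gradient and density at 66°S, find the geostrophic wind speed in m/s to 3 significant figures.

With the same pressure gradient and density, V_g ∝ 1/f ∝ 1/sin φ.
V₂ = V₁ · sin φ₁ / sin φ₂ = 45.0 × sin 21° / sin 66°
V₂ = 45.0 × 0.3584/0.9135 = 17.7 m/s

17.7 m/s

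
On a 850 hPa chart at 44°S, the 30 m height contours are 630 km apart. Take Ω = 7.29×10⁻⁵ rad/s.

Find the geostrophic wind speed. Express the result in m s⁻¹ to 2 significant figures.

Coriolis parameter at 44°S:
f = 2Ω sin φ = 2 × 7.29×10⁻⁵ × sin 44° = 1.01×10⁻⁴ s⁻¹
Height gradient: |∂Z/∂n| = 30 m / 630000 m = 4.76×10⁻⁵
On a pressure surface, geostrophic balance gives V_g = (g/f)|∂Z/∂n|:
V_g = 9.81 × 4.76×10⁻⁵ / 1.01×10⁻⁴ = 4.61 m/s

4.6 m s⁻¹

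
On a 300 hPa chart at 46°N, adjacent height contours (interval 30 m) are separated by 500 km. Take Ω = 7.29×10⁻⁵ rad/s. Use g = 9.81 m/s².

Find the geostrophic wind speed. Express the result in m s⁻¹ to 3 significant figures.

5.61 m s⁻¹

Coriolis parameter at 46°N:
f = 2Ω sin φ = 2 × 7.29×10⁻⁵ × sin 46° = 1.05×10⁻⁴ s⁻¹
Height gradient: |∂Z/∂n| = 30 m / 500000 m = 6.00×10⁻⁵
On a pressure surface, geostrophic balance gives V_g = (g/f)|∂Z/∂n|:
V_g = 9.81 × 6.00×10⁻⁵ / 1.05×10⁻⁴ = 5.61 m/s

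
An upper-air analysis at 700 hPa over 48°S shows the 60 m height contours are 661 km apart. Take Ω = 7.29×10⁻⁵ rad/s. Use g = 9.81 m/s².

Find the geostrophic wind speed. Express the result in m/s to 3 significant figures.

Coriolis parameter at 48°S:
f = 2Ω sin φ = 2 × 7.29×10⁻⁵ × sin 48° = 1.08×10⁻⁴ s⁻¹
Height gradient: |∂Z/∂n| = 60 m / 661000 m = 9.08×10⁻⁵
On a pressure surface, geostrophic balance gives V_g = (g/f)|∂Z/∂n|:
V_g = 9.81 × 9.08×10⁻⁵ / 1.08×10⁻⁴ = 8.22 m/s

8.22 m/s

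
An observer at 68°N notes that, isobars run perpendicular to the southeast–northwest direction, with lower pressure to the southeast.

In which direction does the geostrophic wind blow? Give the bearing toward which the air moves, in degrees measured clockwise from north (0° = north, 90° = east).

The pressure-gradient force points toward the southeast (bearing 135°).
Geostrophic balance: in the Northern Hemisphere the Coriolis force deflects motion to the right, so the geostrophic wind blows 90° to the right of the pressure-gradient force (low pressure on the left).
Rotating 135° by 90° clockwise gives 225° — the wind blows toward the southwest.

225°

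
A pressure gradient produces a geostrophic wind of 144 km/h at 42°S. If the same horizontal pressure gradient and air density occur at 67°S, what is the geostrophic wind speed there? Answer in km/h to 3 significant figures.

105 km/h

With the same pressure gradient and density, V_g ∝ 1/f ∝ 1/sin φ.
V₂ = V₁ · sin φ₁ / sin φ₂ = 144 × sin 42° / sin 67°
V₂ = 144 × 0.6691/0.9205 = 105 km/h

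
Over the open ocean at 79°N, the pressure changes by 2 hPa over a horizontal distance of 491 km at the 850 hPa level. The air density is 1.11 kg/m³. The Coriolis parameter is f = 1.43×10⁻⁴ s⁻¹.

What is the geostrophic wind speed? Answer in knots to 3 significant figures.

Pressure gradient: |∂P/∂n| = 200 Pa / 491000 m = 4.07×10⁻⁴ Pa/m
Geostrophic balance (pressure-gradient force = Coriolis force):
V_g = (1/(fρ)) |∂P/∂n| = 4.07×10⁻⁴ / (1.43×10⁻⁴ × 1.11) = 2.57 m/s
Converting: 2.57 m/s × 1.944 = 4.99 knots

4.99 knots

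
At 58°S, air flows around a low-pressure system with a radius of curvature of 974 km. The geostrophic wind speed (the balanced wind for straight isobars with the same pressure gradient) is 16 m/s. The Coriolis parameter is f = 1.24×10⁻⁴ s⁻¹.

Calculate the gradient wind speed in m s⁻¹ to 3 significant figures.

14.3 m s⁻¹

Around a low, centrifugal force acts outward with Coriolis, so pressure-gradient force balances both:
(1/ρ)|∂P/∂n| = fV + V²/R  →  V² + fR·V − fR·V_g = 0
With fR = 1.24×10⁻⁴ × 974×10³ m = 121 m/s:
V = [−fR + √((fR)² + 4 fR V_g)]/2 = [−121 + √(121² + 4×121×16)]/2 = 14.3 m/s
Subgeostrophic (V < V_g = 16 m/s), as expected around a low.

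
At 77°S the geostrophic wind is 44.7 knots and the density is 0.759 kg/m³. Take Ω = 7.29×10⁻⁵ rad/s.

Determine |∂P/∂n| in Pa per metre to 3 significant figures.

Coriolis parameter at 77°S:
f = 2Ω sin φ = 2 × 7.29×10⁻⁵ × sin 77° = 1.42×10⁻⁴ s⁻¹
Wind speed in SI: 44.7 knots = 23.0 m/s
Geostrophic balance rearranged: |∂P/∂n| = f ρ V_g
|∂P/∂n| = 1.42×10⁻⁴ × 0.759 × 23.0 = 2.48×10⁻³ Pa/m

2.48×10⁻³ Pa/m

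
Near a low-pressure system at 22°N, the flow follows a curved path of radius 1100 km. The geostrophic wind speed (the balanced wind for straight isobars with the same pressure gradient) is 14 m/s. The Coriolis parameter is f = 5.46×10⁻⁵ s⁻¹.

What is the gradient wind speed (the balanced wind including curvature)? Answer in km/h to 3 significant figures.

Around a low, centrifugal force acts outward with Coriolis, so pressure-gradient force balances both:
(1/ρ)|∂P/∂n| = fV + V²/R  →  V² + fR·V − fR·V_g = 0
With fR = 5.46×10⁻⁵ × 1100×10³ m = 60.1 m/s:
V = [−fR + √((fR)² + 4 fR V_g)]/2 = [−60.1 + √(60.1² + 4×60.1×14)]/2 = 11.7 m/s
Subgeostrophic (V < V_g = 14 m/s), as expected around a low.
Converting: 11.7 m/s × 3.6 = 42.2 km/h

42.2 km/h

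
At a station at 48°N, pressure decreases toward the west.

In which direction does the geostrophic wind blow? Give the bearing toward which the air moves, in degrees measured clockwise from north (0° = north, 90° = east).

000°

The pressure-gradient force points toward the west (bearing 270°).
Geostrophic balance: in the Northern Hemisphere the Coriolis force deflects motion to the right, so the geostrophic wind blows 90° to the right of the pressure-gradient force (low pressure on the left).
Rotating 270° by 90° clockwise gives 000° — the wind blows toward the north.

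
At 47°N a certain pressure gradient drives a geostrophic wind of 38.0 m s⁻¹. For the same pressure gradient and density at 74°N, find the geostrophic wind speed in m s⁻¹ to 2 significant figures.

29 m s⁻¹

With the same pressure gradient and density, V_g ∝ 1/f ∝ 1/sin φ.
V₂ = V₁ · sin φ₁ / sin φ₂ = 38.0 × sin 47° / sin 74°
V₂ = 38.0 × 0.7314/0.9613 = 29 m s⁻¹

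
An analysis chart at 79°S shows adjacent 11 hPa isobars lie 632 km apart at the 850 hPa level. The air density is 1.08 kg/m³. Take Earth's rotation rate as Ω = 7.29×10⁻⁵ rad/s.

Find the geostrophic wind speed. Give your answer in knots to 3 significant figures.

21.9 knots

Coriolis parameter at 79°S:
f = 2Ω sin φ = 2 × 7.29×10⁻⁵ × sin 79° = 1.43×10⁻⁴ s⁻¹
Pressure gradient: |∂P/∂n| = 1100 Pa / 632000 m = 1.74×10⁻³ Pa/m
Geostrophic balance (pressure-gradient force = Coriolis force):
V_g = (1/(fρ)) |∂P/∂n| = 1.74×10⁻³ / (1.43×10⁻⁴ × 1.08) = 11.3 m/s
Converting: 11.3 m/s × 1.944 = 21.9 knots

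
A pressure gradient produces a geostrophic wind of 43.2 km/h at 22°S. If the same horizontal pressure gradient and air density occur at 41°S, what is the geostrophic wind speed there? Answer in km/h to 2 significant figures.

25 km/h

With the same pressure gradient and density, V_g ∝ 1/f ∝ 1/sin φ.
V₂ = V₁ · sin φ₁ / sin φ₂ = 43.2 × sin 22° / sin 41°
V₂ = 43.2 × 0.3746/0.6561 = 25 km/h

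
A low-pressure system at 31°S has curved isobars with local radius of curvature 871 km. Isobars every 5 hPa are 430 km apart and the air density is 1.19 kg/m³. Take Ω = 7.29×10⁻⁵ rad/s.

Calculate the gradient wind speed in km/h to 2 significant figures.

Coriolis parameter at 31°S:
f = 2Ω sin φ = 2 × 7.29×10⁻⁵ × sin 31° = 7.51×10⁻⁵ s⁻¹
Pressure gradient: |∂P/∂n| = 500 Pa / 430000 m = 1.16×10⁻³ Pa/m
Geostrophic speed: V_g = |∂P/∂n|/(fρ) = 1.16×10⁻³/(7.51×10⁻⁵ × 1.19) = 13.0 m/s
Around a low, centrifugal force acts outward with Coriolis, so pressure-gradient force balances both:
(1/ρ)|∂P/∂n| = fV + V²/R  →  V² + fR·V − fR·V_g = 0
With fR = 7.51×10⁻⁵ × 871×10³ m = 65.4 m/s:
V = [−fR + √((fR)² + 4 fR V_g)]/2 = [−65.4 + √(65.4² + 4×65.4×13)]/2 = 11.1 m/s
Subgeostrophic (V < V_g = 13 m/s), as expected around a low.
Converting: 11.1 m/s × 3.6 = 40 km/h

40 km/h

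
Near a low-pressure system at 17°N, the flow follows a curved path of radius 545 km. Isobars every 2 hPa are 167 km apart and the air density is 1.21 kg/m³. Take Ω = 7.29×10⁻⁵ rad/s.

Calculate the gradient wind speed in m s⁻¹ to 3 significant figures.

Coriolis parameter at 17°N:
f = 2Ω sin φ = 2 × 7.29×10⁻⁵ × sin 17° = 4.26×10⁻⁵ s⁻¹
Pressure gradient: |∂P/∂n| = 200 Pa / 167000 m = 1.20×10⁻³ Pa/m
Geostrophic speed: V_g = |∂P/∂n|/(fρ) = 1.20×10⁻³/(4.26×10⁻⁵ × 1.21) = 23.2 m/s
Around a low, centrifugal force acts outward with Coriolis, so pressure-gradient force balances both:
(1/ρ)|∂P/∂n| = fV + V²/R  →  V² + fR·V − fR·V_g = 0
With fR = 4.26×10⁻⁵ × 545×10³ m = 23.2 m/s:
V = [−fR + √((fR)² + 4 fR V_g)]/2 = [−23.2 + √(23.2² + 4×23.2×23.2)]/2 = 14.4 m/s
Subgeostrophic (V < V_g = 23.2 m/s), as expected around a low.

14.4 m s⁻¹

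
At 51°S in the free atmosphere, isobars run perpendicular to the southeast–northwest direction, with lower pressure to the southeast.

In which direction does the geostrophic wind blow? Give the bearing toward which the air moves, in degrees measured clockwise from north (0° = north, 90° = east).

045°

The pressure-gradient force points toward the southeast (bearing 135°).
Geostrophic balance: in the Southern Hemisphere the Coriolis force deflects motion to the left, so the geostrophic wind blows 90° to the left of the pressure-gradient force (low pressure on the right).
Rotating 135° by 90° counterclockwise gives 045° — the wind blows toward the northeast.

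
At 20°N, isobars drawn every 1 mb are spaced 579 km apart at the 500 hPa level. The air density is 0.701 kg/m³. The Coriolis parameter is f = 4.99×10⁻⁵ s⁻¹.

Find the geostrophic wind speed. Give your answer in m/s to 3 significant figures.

4.94 m/s

Pressure gradient: |∂P/∂n| = 100 Pa / 579000 m = 1.73×10⁻⁴ Pa/m
Geostrophic balance (pressure-gradient force = Coriolis force):
V_g = (1/(fρ)) |∂P/∂n| = 1.73×10⁻⁴ / (4.99×10⁻⁵ × 0.701) = 4.94 m/s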